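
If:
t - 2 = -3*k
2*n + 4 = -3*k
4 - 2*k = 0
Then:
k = 2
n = -5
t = -4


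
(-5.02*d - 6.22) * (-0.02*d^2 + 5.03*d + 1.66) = 0.1004*d^3 - 25.1262*d^2 - 39.6198*d - 10.3252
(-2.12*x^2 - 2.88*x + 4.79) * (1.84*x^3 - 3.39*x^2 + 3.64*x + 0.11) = -3.9008*x^5 + 1.8876*x^4 + 10.86*x^3 - 26.9545*x^2 + 17.1188*x + 0.5269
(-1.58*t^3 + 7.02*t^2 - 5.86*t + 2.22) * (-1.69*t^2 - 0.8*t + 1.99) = 2.6702*t^5 - 10.5998*t^4 + 1.1432*t^3 + 14.906*t^2 - 13.4374*t + 4.4178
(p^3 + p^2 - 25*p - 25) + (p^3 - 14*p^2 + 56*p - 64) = 2*p^3 - 13*p^2 + 31*p - 89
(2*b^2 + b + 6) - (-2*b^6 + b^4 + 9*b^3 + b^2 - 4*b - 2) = 2*b^6 - b^4 - 9*b^3 + b^2 + 5*b + 8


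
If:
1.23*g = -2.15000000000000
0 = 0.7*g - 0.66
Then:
No Solution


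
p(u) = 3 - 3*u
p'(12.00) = -3.00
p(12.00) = -33.00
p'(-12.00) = -3.00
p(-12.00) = 39.00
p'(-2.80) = -3.00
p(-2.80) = 11.40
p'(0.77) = -3.00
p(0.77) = 0.69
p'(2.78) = -3.00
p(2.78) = -5.34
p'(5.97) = -3.00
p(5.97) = -14.91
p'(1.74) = -3.00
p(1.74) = -2.22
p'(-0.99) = -3.00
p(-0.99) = 5.97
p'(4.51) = -3.00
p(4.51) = -10.53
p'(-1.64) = -3.00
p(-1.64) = 7.92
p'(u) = -3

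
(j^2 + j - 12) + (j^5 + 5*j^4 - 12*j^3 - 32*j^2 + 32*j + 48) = j^5 + 5*j^4 - 12*j^3 - 31*j^2 + 33*j + 36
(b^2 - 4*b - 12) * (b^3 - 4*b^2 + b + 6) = b^5 - 8*b^4 + 5*b^3 + 50*b^2 - 36*b - 72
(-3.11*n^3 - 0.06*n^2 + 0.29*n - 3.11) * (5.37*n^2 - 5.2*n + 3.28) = -16.7007*n^5 + 15.8498*n^4 - 8.3315*n^3 - 18.4055*n^2 + 17.1232*n - 10.2008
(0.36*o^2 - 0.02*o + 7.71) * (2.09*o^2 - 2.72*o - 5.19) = 0.7524*o^4 - 1.021*o^3 + 14.2999*o^2 - 20.8674*o - 40.0149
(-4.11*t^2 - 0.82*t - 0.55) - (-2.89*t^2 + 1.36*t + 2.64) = -1.22*t^2 - 2.18*t - 3.19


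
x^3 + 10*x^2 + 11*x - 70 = (x - 2)*(x + 5)*(x + 7)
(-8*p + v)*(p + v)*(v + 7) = -8*p^2*v - 56*p^2 - 7*p*v^2 - 49*p*v + v^3 + 7*v^2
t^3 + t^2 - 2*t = t*(t - 1)*(t + 2)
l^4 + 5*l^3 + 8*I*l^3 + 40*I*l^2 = l^2*(l + 5)*(l + 8*I)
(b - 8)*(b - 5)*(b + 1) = b^3 - 12*b^2 + 27*b + 40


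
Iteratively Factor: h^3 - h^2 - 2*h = (h)*(h^2 - h - 2) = h*(h + 1)*(h - 2)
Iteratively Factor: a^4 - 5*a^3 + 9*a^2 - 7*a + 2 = (a - 1)*(a^3 - 4*a^2 + 5*a - 2) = (a - 1)^2*(a^2 - 3*a + 2) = (a - 1)^3*(a - 2)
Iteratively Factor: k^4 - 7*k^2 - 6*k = (k - 3)*(k^3 + 3*k^2 + 2*k) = (k - 3)*(k + 2)*(k^2 + k) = k*(k - 3)*(k + 2)*(k + 1)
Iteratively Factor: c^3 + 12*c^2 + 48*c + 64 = (c + 4)*(c^2 + 8*c + 16) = (c + 4)^2*(c + 4)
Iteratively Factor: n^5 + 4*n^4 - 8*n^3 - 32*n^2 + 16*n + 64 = (n + 2)*(n^4 + 2*n^3 - 12*n^2 - 8*n + 32) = (n - 2)*(n + 2)*(n^3 + 4*n^2 - 4*n - 16) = (n - 2)^2*(n + 2)*(n^2 + 6*n + 8) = (n - 2)^2*(n + 2)*(n + 4)*(n + 2)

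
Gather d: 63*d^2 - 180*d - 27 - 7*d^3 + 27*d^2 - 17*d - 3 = -7*d^3 + 90*d^2 - 197*d - 30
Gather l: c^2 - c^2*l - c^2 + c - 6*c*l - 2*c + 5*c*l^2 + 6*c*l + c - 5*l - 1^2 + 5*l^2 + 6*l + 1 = l^2*(5*c + 5) + l*(1 - c^2)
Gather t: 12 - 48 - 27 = -63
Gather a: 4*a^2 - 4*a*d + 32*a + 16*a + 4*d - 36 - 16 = 4*a^2 + a*(48 - 4*d) + 4*d - 52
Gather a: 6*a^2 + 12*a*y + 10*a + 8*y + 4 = 6*a^2 + a*(12*y + 10) + 8*y + 4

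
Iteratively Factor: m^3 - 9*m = (m)*(m^2 - 9) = m*(m - 3)*(m + 3)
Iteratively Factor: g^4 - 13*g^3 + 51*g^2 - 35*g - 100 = (g - 5)*(g^3 - 8*g^2 + 11*g + 20) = (g - 5)*(g + 1)*(g^2 - 9*g + 20) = (g - 5)^2*(g + 1)*(g - 4)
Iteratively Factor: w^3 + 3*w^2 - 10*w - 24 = (w + 4)*(w^2 - w - 6) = (w + 2)*(w + 4)*(w - 3)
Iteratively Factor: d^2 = (d)*(d)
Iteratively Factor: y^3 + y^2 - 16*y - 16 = (y + 4)*(y^2 - 3*y - 4) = (y - 4)*(y + 4)*(y + 1)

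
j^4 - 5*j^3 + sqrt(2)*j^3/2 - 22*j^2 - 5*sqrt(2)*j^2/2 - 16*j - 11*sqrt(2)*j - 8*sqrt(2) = (j - 8)*(j + 1)*(j + 2)*(j + sqrt(2)/2)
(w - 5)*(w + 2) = w^2 - 3*w - 10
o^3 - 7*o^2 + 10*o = o*(o - 5)*(o - 2)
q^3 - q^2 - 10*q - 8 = (q - 4)*(q + 1)*(q + 2)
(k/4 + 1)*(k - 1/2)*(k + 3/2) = k^3/4 + 5*k^2/4 + 13*k/16 - 3/4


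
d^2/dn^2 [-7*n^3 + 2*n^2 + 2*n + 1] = 4 - 42*n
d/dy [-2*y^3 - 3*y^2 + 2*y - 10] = -6*y^2 - 6*y + 2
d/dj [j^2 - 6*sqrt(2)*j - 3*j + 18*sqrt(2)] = 2*j - 6*sqrt(2) - 3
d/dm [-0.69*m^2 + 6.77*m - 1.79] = 6.77 - 1.38*m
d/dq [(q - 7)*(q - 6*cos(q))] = q + (q - 7)*(6*sin(q) + 1) - 6*cos(q)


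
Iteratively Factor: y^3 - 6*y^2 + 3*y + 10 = (y - 2)*(y^2 - 4*y - 5) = (y - 2)*(y + 1)*(y - 5)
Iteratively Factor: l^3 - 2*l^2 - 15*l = (l - 5)*(l^2 + 3*l) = l*(l - 5)*(l + 3)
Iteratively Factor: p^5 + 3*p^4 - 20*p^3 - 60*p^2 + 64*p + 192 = (p + 3)*(p^4 - 20*p^2 + 64) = (p - 2)*(p + 3)*(p^3 + 2*p^2 - 16*p - 32) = (p - 4)*(p - 2)*(p + 3)*(p^2 + 6*p + 8) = (p - 4)*(p - 2)*(p + 2)*(p + 3)*(p + 4)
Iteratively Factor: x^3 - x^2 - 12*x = (x + 3)*(x^2 - 4*x) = (x - 4)*(x + 3)*(x)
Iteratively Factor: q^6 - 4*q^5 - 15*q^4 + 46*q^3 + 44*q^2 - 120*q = (q - 2)*(q^5 - 2*q^4 - 19*q^3 + 8*q^2 + 60*q) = (q - 2)*(q + 2)*(q^4 - 4*q^3 - 11*q^2 + 30*q) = (q - 5)*(q - 2)*(q + 2)*(q^3 + q^2 - 6*q) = q*(q - 5)*(q - 2)*(q + 2)*(q^2 + q - 6) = q*(q - 5)*(q - 2)^2*(q + 2)*(q + 3)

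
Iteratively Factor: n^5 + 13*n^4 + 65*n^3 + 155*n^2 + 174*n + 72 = (n + 1)*(n^4 + 12*n^3 + 53*n^2 + 102*n + 72) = (n + 1)*(n + 4)*(n^3 + 8*n^2 + 21*n + 18) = (n + 1)*(n + 2)*(n + 4)*(n^2 + 6*n + 9) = (n + 1)*(n + 2)*(n + 3)*(n + 4)*(n + 3)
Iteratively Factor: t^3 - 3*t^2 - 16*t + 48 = (t - 4)*(t^2 + t - 12) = (t - 4)*(t - 3)*(t + 4)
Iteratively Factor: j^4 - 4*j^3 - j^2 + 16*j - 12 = (j - 1)*(j^3 - 3*j^2 - 4*j + 12) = (j - 3)*(j - 1)*(j^2 - 4) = (j - 3)*(j - 1)*(j + 2)*(j - 2)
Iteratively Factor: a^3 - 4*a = (a + 2)*(a^2 - 2*a) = (a - 2)*(a + 2)*(a)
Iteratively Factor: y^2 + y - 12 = (y - 3)*(y + 4)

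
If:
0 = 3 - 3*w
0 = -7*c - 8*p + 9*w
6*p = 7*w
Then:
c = -1/21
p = 7/6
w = 1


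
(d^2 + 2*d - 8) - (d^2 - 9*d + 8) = 11*d - 16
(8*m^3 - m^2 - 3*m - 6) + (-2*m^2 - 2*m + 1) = 8*m^3 - 3*m^2 - 5*m - 5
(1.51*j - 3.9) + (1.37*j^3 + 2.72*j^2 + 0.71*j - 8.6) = 1.37*j^3 + 2.72*j^2 + 2.22*j - 12.5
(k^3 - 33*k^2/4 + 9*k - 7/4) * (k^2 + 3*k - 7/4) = k^5 - 21*k^4/4 - 35*k^3/2 + 635*k^2/16 - 21*k + 49/16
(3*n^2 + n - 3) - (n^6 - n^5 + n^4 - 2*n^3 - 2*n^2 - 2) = -n^6 + n^5 - n^4 + 2*n^3 + 5*n^2 + n - 1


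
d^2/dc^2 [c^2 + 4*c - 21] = 2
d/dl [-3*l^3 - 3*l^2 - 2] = 3*l*(-3*l - 2)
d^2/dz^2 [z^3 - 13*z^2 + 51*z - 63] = 6*z - 26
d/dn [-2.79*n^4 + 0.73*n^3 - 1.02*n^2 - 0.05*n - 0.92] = -11.16*n^3 + 2.19*n^2 - 2.04*n - 0.05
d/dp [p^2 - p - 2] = 2*p - 1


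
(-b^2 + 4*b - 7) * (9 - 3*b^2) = 3*b^4 - 12*b^3 + 12*b^2 + 36*b - 63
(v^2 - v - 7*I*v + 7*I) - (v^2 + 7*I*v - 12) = -v - 14*I*v + 12 + 7*I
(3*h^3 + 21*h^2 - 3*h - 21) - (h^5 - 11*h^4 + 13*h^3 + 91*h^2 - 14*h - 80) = -h^5 + 11*h^4 - 10*h^3 - 70*h^2 + 11*h + 59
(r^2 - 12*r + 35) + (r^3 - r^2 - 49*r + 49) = r^3 - 61*r + 84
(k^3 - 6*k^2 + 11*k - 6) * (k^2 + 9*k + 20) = k^5 + 3*k^4 - 23*k^3 - 27*k^2 + 166*k - 120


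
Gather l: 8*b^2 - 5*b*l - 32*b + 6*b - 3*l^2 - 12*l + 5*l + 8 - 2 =8*b^2 - 26*b - 3*l^2 + l*(-5*b - 7) + 6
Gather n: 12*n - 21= 12*n - 21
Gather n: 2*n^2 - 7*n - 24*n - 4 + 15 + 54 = 2*n^2 - 31*n + 65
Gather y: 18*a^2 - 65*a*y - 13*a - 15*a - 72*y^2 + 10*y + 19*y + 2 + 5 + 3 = 18*a^2 - 28*a - 72*y^2 + y*(29 - 65*a) + 10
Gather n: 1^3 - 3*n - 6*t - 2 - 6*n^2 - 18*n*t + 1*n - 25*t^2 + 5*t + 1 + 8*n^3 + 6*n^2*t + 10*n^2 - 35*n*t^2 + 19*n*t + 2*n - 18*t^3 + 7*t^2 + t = 8*n^3 + n^2*(6*t + 4) + n*(-35*t^2 + t) - 18*t^3 - 18*t^2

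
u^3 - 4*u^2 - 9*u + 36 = (u - 4)*(u - 3)*(u + 3)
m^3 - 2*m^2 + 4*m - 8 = (m - 2)*(m - 2*I)*(m + 2*I)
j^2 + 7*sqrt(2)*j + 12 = (j + sqrt(2))*(j + 6*sqrt(2))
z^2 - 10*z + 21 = (z - 7)*(z - 3)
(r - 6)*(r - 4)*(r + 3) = r^3 - 7*r^2 - 6*r + 72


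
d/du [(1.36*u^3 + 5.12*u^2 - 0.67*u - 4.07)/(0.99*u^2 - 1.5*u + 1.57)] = (1.3464*u^4 - 4.08*u^3 - 0.6111*u^2 + 24.1354*u - 7.1569)/(0.9801*u^4 - 2.97*u^3 + 5.3586*u^2 - 4.71*u + 2.4649)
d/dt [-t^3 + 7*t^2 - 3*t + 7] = -3*t^2 + 14*t - 3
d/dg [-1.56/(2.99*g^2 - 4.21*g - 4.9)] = (9.3288*g - 6.5676)/(-2.99*g^2 + 4.21*g + 4.9)^2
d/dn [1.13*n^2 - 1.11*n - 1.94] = 2.26*n - 1.11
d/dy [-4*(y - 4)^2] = 32 - 8*y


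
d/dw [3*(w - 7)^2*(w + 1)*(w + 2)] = 12*w^3 - 99*w^2 + 54*w + 357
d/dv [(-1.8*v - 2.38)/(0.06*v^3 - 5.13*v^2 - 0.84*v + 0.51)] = (0.216*v^3 - 8.8056*v^2 - 24.4188*v - 2.9172)/(0.0036*v^6 - 0.6156*v^5 + 26.2161*v^4 + 8.6796*v^3 - 4.527*v^2 - 0.8568*v + 0.2601)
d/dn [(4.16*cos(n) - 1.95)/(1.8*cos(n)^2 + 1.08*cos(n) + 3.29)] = (7.488*cos(n)^2 - 7.02*cos(n) - 15.7924)*sin(n)/(3.24*cos(n)^4 + 3.888*cos(n)^3 + 13.0104*cos(n)^2 + 7.1064*cos(n) + 10.8241)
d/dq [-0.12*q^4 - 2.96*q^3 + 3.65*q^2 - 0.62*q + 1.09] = -0.48*q^3 - 8.88*q^2 + 7.3*q - 0.62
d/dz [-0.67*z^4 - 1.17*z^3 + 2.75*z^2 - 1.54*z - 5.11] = -2.68*z^3 - 3.51*z^2 + 5.5*z - 1.54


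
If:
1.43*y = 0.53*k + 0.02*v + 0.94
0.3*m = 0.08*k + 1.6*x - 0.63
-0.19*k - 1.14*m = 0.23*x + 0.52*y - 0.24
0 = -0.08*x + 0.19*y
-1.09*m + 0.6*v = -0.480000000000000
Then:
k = -1.20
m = 0.22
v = -0.41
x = 0.49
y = 0.21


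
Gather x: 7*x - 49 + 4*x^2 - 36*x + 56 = 4*x^2 - 29*x + 7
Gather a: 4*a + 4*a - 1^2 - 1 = 8*a - 2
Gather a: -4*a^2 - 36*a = -4*a^2 - 36*a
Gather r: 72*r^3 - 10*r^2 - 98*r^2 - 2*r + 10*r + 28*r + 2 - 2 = 72*r^3 - 108*r^2 + 36*r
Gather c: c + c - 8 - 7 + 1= 2*c - 14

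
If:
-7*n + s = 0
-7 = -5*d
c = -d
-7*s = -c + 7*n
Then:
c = -7/5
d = 7/5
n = -1/40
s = -7/40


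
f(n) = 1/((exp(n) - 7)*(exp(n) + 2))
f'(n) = -exp(n)/((exp(n) - 7)*(exp(n) + 2)^2) - exp(n)/((exp(n) - 7)^2*(exp(n) + 2))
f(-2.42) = -0.07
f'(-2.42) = 0.00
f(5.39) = 0.00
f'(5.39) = -0.00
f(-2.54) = -0.07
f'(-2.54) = 0.00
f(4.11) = 0.00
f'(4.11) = -0.00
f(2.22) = 0.04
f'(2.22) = -0.20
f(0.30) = -0.05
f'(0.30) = 0.01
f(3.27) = 0.00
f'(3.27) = -0.00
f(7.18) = 0.00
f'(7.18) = -0.00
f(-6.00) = -0.07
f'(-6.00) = 0.00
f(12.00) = 0.00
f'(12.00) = 0.00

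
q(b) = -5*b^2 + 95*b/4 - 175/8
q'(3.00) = -6.25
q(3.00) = 4.38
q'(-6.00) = 83.75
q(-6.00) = -344.38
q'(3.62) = -12.45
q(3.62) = -1.42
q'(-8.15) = 105.25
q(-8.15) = -547.55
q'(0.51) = 18.65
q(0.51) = -11.06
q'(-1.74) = 41.15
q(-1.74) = -78.34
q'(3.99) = -16.15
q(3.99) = -6.71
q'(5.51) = -31.35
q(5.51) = -42.81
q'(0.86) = 15.15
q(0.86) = -5.15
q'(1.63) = 7.45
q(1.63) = 3.55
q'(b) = 95/4 - 10*b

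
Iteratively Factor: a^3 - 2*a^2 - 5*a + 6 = (a - 3)*(a^2 + a - 2) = (a - 3)*(a - 1)*(a + 2)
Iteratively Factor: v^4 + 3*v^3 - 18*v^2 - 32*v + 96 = (v + 4)*(v^3 - v^2 - 14*v + 24) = (v - 3)*(v + 4)*(v^2 + 2*v - 8) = (v - 3)*(v + 4)^2*(v - 2)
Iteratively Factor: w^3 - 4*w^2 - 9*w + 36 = (w - 3)*(w^2 - w - 12) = (w - 4)*(w - 3)*(w + 3)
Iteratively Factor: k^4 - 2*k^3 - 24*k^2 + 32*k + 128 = (k + 4)*(k^3 - 6*k^2 + 32) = (k + 2)*(k + 4)*(k^2 - 8*k + 16) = (k - 4)*(k + 2)*(k + 4)*(k - 4)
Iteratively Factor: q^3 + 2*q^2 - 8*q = (q - 2)*(q^2 + 4*q) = q*(q - 2)*(q + 4)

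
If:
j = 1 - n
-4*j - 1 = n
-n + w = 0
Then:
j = -2/3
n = 5/3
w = 5/3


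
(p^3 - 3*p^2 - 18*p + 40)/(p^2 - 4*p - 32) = (p^2 - 7*p + 10)/(p - 8)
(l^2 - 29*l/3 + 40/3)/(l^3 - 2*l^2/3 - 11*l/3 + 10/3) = (l - 8)/(l^2 + l - 2)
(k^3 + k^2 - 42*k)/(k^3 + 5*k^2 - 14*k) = (k - 6)/(k - 2)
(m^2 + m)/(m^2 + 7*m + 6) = m/(m + 6)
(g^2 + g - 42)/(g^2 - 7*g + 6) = (g + 7)/(g - 1)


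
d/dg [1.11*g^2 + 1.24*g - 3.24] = 2.22*g + 1.24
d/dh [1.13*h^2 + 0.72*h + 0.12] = 2.26*h + 0.72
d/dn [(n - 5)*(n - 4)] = 2*n - 9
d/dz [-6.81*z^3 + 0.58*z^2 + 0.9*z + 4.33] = -20.43*z^2 + 1.16*z + 0.9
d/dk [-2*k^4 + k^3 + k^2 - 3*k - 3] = -8*k^3 + 3*k^2 + 2*k - 3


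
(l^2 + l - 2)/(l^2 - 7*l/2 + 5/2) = 2*(l + 2)/(2*l - 5)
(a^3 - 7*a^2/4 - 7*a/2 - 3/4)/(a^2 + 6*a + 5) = (4*a^2 - 11*a - 3)/(4*(a + 5))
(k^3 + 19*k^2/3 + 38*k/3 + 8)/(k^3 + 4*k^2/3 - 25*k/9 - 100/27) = 9*(k^2 + 5*k + 6)/(9*k^2 - 25)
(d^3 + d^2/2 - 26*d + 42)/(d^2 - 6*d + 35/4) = 2*(d^2 + 4*d - 12)/(2*d - 5)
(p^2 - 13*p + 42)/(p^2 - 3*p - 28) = (p - 6)/(p + 4)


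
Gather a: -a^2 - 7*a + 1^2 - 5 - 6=-a^2 - 7*a - 10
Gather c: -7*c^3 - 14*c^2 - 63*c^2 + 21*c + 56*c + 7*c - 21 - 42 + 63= -7*c^3 - 77*c^2 + 84*c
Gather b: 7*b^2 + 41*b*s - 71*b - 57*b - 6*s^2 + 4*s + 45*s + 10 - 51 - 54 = 7*b^2 + b*(41*s - 128) - 6*s^2 + 49*s - 95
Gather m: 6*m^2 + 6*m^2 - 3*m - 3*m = 12*m^2 - 6*m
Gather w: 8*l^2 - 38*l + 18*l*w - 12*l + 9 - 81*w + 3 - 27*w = 8*l^2 - 50*l + w*(18*l - 108) + 12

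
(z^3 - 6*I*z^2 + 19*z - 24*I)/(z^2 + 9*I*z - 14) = (z^3 - 6*I*z^2 + 19*z - 24*I)/(z^2 + 9*I*z - 14)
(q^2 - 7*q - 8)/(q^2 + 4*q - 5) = (q^2 - 7*q - 8)/(q^2 + 4*q - 5)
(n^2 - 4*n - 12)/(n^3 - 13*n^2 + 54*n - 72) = (n + 2)/(n^2 - 7*n + 12)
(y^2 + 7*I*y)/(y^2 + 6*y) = (y + 7*I)/(y + 6)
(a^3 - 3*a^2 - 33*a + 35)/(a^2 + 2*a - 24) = (a^3 - 3*a^2 - 33*a + 35)/(a^2 + 2*a - 24)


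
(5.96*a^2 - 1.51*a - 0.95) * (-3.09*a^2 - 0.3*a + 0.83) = -18.4164*a^4 + 2.8779*a^3 + 8.3353*a^2 - 0.9683*a - 0.7885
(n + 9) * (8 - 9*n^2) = -9*n^3 - 81*n^2 + 8*n + 72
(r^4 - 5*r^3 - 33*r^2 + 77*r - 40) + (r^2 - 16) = r^4 - 5*r^3 - 32*r^2 + 77*r - 56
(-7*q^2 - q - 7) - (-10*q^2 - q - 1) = 3*q^2 - 6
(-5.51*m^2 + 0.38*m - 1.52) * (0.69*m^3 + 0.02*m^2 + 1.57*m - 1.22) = -3.8019*m^5 + 0.152*m^4 - 9.6919*m^3 + 7.2884*m^2 - 2.85*m + 1.8544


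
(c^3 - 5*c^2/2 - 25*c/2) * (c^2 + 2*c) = c^5 - c^4/2 - 35*c^3/2 - 25*c^2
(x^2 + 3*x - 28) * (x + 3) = x^3 + 6*x^2 - 19*x - 84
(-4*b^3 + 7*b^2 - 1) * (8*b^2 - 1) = -32*b^5 + 56*b^4 + 4*b^3 - 15*b^2 + 1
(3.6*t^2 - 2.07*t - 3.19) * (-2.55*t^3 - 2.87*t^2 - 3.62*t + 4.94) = -9.18*t^5 - 5.0535*t^4 + 1.0434*t^3 + 34.4327*t^2 + 1.322*t - 15.7586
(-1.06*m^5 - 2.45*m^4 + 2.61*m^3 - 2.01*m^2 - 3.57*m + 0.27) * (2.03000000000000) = -2.1518*m^5 - 4.9735*m^4 + 5.2983*m^3 - 4.0803*m^2 - 7.2471*m + 0.5481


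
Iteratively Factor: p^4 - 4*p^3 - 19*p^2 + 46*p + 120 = (p - 5)*(p^3 + p^2 - 14*p - 24) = (p - 5)*(p - 4)*(p^2 + 5*p + 6) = (p - 5)*(p - 4)*(p + 3)*(p + 2)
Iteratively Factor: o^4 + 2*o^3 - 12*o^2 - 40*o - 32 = (o - 4)*(o^3 + 6*o^2 + 12*o + 8) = (o - 4)*(o + 2)*(o^2 + 4*o + 4) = (o - 4)*(o + 2)^2*(o + 2)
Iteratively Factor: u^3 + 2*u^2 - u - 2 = (u + 1)*(u^2 + u - 2) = (u + 1)*(u + 2)*(u - 1)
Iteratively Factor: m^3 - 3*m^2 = (m)*(m^2 - 3*m) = m^2*(m - 3)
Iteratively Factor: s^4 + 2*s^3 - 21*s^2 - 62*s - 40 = (s + 4)*(s^3 - 2*s^2 - 13*s - 10) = (s - 5)*(s + 4)*(s^2 + 3*s + 2) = (s - 5)*(s + 2)*(s + 4)*(s + 1)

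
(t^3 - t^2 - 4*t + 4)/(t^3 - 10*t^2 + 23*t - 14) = (t + 2)/(t - 7)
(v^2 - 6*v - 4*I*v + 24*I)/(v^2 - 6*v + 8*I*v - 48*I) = (v - 4*I)/(v + 8*I)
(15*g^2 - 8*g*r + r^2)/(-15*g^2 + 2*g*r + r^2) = (-5*g + r)/(5*g + r)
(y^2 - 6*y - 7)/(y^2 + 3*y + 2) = (y - 7)/(y + 2)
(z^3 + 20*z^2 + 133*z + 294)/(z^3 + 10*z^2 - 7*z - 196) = (z + 6)/(z - 4)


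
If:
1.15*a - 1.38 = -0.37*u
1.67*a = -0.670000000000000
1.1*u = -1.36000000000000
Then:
No Solution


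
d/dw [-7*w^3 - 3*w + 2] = -21*w^2 - 3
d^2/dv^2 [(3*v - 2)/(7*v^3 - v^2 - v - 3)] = 2*(-(3*v - 2)*(-21*v^2 + 2*v + 1)^2 + (-63*v^2 + 6*v - (3*v - 2)*(21*v - 1) + 3)*(-7*v^3 + v^2 + v + 3))/(-7*v^3 + v^2 + v + 3)^3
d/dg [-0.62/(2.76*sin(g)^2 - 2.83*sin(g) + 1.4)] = (3.4224*sin(g) - 1.7546)*cos(g)/(2.76*sin(g)^2 - 2.83*sin(g) + 1.4)^2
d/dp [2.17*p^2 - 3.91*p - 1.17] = 4.34*p - 3.91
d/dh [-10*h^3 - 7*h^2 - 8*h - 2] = -30*h^2 - 14*h - 8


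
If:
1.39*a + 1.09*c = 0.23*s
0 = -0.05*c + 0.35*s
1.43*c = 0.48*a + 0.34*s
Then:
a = 0.00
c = 0.00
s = 0.00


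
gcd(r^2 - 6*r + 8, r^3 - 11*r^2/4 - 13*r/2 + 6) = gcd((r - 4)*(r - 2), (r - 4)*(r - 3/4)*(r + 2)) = r - 4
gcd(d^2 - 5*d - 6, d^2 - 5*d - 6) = d^2 - 5*d - 6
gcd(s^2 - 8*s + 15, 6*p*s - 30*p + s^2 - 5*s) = s - 5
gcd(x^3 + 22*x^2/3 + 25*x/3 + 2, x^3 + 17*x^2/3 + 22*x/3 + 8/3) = x + 1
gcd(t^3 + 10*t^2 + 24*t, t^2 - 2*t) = t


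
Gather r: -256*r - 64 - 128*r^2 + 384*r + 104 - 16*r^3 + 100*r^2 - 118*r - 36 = -16*r^3 - 28*r^2 + 10*r + 4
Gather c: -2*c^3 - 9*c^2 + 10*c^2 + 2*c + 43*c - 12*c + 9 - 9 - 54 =-2*c^3 + c^2 + 33*c - 54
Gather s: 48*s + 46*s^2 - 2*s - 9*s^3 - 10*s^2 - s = -9*s^3 + 36*s^2 + 45*s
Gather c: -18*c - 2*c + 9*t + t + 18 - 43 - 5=-20*c + 10*t - 30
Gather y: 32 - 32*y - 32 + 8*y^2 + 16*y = 8*y^2 - 16*y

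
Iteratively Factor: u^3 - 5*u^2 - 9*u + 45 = (u - 3)*(u^2 - 2*u - 15) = (u - 5)*(u - 3)*(u + 3)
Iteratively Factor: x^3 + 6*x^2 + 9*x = (x)*(x^2 + 6*x + 9) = x*(x + 3)*(x + 3)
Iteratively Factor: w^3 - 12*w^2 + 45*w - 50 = (w - 5)*(w^2 - 7*w + 10) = (w - 5)*(w - 2)*(w - 5)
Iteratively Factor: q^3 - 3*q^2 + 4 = (q + 1)*(q^2 - 4*q + 4) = (q - 2)*(q + 1)*(q - 2)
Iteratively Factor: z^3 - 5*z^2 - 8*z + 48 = (z + 3)*(z^2 - 8*z + 16) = (z - 4)*(z + 3)*(z - 4)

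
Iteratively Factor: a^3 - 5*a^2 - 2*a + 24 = (a + 2)*(a^2 - 7*a + 12) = (a - 3)*(a + 2)*(a - 4)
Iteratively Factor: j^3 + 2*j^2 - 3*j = (j + 3)*(j^2 - j) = (j - 1)*(j + 3)*(j)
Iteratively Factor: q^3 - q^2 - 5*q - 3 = (q + 1)*(q^2 - 2*q - 3) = (q + 1)^2*(q - 3)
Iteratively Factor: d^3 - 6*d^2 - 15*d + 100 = (d - 5)*(d^2 - d - 20) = (d - 5)*(d + 4)*(d - 5)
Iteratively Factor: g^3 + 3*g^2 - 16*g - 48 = (g + 3)*(g^2 - 16) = (g + 3)*(g + 4)*(g - 4)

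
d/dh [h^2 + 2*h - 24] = 2*h + 2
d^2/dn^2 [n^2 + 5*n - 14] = 2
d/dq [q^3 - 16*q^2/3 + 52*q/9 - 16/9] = 3*q^2 - 32*q/3 + 52/9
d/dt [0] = 0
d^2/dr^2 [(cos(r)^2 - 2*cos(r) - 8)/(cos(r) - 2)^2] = 2*(85*cos(r)/4 + 8*cos(2*r) - cos(3*r)/4 - 20)/(cos(r) - 2)^4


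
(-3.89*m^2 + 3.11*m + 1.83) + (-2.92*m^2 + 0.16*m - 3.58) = -6.81*m^2 + 3.27*m - 1.75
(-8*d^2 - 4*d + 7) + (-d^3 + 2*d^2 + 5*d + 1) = -d^3 - 6*d^2 + d + 8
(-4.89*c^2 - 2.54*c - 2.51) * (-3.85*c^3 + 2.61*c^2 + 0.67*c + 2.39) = 18.8265*c^5 - 2.9839*c^4 - 0.2422*c^3 - 19.94*c^2 - 7.7523*c - 5.9989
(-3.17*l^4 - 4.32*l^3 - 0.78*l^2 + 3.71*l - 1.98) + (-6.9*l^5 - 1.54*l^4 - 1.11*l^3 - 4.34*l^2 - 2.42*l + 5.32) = -6.9*l^5 - 4.71*l^4 - 5.43*l^3 - 5.12*l^2 + 1.29*l + 3.34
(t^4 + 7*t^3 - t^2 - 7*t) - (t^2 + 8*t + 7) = t^4 + 7*t^3 - 2*t^2 - 15*t - 7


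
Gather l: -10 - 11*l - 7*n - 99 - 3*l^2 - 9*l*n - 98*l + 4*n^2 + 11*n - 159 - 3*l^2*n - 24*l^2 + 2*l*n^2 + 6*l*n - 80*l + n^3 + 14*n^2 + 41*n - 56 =l^2*(-3*n - 27) + l*(2*n^2 - 3*n - 189) + n^3 + 18*n^2 + 45*n - 324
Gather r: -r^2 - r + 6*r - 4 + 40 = -r^2 + 5*r + 36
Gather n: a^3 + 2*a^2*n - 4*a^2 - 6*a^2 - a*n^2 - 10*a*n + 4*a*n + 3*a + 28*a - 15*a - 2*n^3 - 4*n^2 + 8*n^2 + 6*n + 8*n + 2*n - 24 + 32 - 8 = a^3 - 10*a^2 + 16*a - 2*n^3 + n^2*(4 - a) + n*(2*a^2 - 6*a + 16)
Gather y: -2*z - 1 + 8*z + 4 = 6*z + 3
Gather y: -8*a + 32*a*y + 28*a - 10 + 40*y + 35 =20*a + y*(32*a + 40) + 25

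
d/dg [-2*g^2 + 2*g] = 2 - 4*g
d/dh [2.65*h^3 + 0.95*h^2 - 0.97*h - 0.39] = 7.95*h^2 + 1.9*h - 0.97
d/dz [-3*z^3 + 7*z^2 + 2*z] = -9*z^2 + 14*z + 2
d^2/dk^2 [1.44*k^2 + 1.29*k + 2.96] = 2.88000000000000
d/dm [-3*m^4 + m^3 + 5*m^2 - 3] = m*(-12*m^2 + 3*m + 10)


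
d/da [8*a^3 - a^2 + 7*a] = 24*a^2 - 2*a + 7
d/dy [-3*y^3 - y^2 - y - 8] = -9*y^2 - 2*y - 1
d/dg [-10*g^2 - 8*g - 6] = -20*g - 8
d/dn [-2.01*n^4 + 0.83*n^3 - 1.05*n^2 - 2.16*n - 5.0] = -8.04*n^3 + 2.49*n^2 - 2.1*n - 2.16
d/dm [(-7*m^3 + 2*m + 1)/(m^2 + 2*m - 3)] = (-7*m^4 - 28*m^3 + 61*m^2 - 2*m - 8)/(m^4 + 4*m^3 - 2*m^2 - 12*m + 9)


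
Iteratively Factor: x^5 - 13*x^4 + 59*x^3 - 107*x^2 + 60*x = (x - 1)*(x^4 - 12*x^3 + 47*x^2 - 60*x) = (x - 3)*(x - 1)*(x^3 - 9*x^2 + 20*x) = (x - 5)*(x - 3)*(x - 1)*(x^2 - 4*x) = x*(x - 5)*(x - 3)*(x - 1)*(x - 4)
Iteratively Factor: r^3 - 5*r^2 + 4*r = (r - 4)*(r^2 - r) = (r - 4)*(r - 1)*(r)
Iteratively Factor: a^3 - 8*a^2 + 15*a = (a)*(a^2 - 8*a + 15) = a*(a - 5)*(a - 3)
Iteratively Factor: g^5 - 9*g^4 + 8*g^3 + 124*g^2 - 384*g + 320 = (g - 2)*(g^4 - 7*g^3 - 6*g^2 + 112*g - 160) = (g - 2)*(g + 4)*(g^3 - 11*g^2 + 38*g - 40) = (g - 4)*(g - 2)*(g + 4)*(g^2 - 7*g + 10) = (g - 5)*(g - 4)*(g - 2)*(g + 4)*(g - 2)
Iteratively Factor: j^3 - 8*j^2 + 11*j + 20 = (j - 5)*(j^2 - 3*j - 4) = (j - 5)*(j + 1)*(j - 4)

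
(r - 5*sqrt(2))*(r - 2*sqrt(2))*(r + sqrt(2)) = r^3 - 6*sqrt(2)*r^2 + 6*r + 20*sqrt(2)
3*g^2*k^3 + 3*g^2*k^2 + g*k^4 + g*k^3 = k^2*(3*g + k)*(g*k + g)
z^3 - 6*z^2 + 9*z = z*(z - 3)^2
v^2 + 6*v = v*(v + 6)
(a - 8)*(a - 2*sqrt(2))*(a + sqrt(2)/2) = a^3 - 8*a^2 - 3*sqrt(2)*a^2/2 - 2*a + 12*sqrt(2)*a + 16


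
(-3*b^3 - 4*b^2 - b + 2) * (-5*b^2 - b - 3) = 15*b^5 + 23*b^4 + 18*b^3 + 3*b^2 + b - 6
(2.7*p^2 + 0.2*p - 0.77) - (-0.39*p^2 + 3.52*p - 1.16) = 3.09*p^2 - 3.32*p + 0.39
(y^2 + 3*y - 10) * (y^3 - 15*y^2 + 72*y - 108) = y^5 - 12*y^4 + 17*y^3 + 258*y^2 - 1044*y + 1080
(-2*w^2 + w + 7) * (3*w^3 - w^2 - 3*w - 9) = -6*w^5 + 5*w^4 + 26*w^3 + 8*w^2 - 30*w - 63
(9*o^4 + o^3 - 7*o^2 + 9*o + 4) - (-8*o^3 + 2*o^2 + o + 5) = 9*o^4 + 9*o^3 - 9*o^2 + 8*o - 1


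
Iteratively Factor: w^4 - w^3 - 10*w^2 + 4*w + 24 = (w - 3)*(w^3 + 2*w^2 - 4*w - 8) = (w - 3)*(w + 2)*(w^2 - 4) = (w - 3)*(w - 2)*(w + 2)*(w + 2)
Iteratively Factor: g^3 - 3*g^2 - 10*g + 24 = (g + 3)*(g^2 - 6*g + 8) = (g - 4)*(g + 3)*(g - 2)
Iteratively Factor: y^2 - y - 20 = (y - 5)*(y + 4)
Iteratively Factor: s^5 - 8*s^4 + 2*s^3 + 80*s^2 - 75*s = (s - 5)*(s^4 - 3*s^3 - 13*s^2 + 15*s) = (s - 5)*(s + 3)*(s^3 - 6*s^2 + 5*s) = (s - 5)^2*(s + 3)*(s^2 - s) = s*(s - 5)^2*(s + 3)*(s - 1)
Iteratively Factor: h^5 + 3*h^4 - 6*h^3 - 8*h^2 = (h)*(h^4 + 3*h^3 - 6*h^2 - 8*h) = h*(h + 1)*(h^3 + 2*h^2 - 8*h) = h^2*(h + 1)*(h^2 + 2*h - 8) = h^2*(h - 2)*(h + 1)*(h + 4)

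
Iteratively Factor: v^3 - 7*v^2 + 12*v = (v)*(v^2 - 7*v + 12) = v*(v - 4)*(v - 3)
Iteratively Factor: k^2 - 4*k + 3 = (k - 1)*(k - 3)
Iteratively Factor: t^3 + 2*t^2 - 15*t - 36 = (t + 3)*(t^2 - t - 12) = (t + 3)^2*(t - 4)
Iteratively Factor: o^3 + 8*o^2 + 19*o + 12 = (o + 1)*(o^2 + 7*o + 12) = (o + 1)*(o + 4)*(o + 3)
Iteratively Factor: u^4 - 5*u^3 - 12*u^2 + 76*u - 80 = (u - 2)*(u^3 - 3*u^2 - 18*u + 40) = (u - 2)*(u + 4)*(u^2 - 7*u + 10) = (u - 5)*(u - 2)*(u + 4)*(u - 2)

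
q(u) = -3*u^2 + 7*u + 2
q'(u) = 7 - 6*u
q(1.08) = 6.06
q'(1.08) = 0.52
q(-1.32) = -12.47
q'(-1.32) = 14.92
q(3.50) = -10.25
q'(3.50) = -14.00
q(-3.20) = -51.12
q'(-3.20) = 26.20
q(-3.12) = -49.04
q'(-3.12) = 25.72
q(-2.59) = -36.25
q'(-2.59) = 22.54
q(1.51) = 5.73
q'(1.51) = -2.06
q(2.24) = 2.63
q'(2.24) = -6.44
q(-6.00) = -148.00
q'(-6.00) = 43.00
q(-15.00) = -778.00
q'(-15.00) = 97.00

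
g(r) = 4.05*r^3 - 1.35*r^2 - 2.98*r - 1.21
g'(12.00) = 1714.22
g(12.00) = 6767.03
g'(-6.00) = 450.62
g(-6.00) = -906.73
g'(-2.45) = 76.57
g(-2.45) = -61.57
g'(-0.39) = -0.08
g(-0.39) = -0.49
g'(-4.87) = 298.33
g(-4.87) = -486.50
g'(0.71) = 1.23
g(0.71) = -2.56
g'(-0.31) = -0.98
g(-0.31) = -0.54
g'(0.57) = -0.57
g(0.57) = -2.60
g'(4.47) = 227.72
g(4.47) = 320.22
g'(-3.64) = 167.83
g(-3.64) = -203.58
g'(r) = 12.15*r^2 - 2.7*r - 2.98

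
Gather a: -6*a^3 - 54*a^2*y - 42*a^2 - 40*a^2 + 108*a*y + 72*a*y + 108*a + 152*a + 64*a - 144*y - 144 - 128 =-6*a^3 + a^2*(-54*y - 82) + a*(180*y + 324) - 144*y - 272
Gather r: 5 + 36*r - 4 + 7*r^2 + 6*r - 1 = 7*r^2 + 42*r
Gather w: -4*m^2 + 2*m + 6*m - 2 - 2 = -4*m^2 + 8*m - 4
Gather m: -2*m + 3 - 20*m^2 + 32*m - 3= -20*m^2 + 30*m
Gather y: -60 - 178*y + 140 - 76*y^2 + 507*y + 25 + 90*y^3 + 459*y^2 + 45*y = 90*y^3 + 383*y^2 + 374*y + 105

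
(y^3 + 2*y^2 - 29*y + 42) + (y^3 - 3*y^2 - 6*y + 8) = 2*y^3 - y^2 - 35*y + 50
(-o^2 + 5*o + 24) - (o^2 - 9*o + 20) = -2*o^2 + 14*o + 4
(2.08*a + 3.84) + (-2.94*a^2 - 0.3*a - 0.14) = -2.94*a^2 + 1.78*a + 3.7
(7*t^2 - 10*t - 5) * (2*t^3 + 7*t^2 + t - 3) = 14*t^5 + 29*t^4 - 73*t^3 - 66*t^2 + 25*t + 15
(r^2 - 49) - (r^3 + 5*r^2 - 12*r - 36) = -r^3 - 4*r^2 + 12*r - 13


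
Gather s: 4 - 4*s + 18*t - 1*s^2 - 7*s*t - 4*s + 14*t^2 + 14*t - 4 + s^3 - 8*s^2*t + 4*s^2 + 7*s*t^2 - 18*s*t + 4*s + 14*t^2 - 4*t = s^3 + s^2*(3 - 8*t) + s*(7*t^2 - 25*t - 4) + 28*t^2 + 28*t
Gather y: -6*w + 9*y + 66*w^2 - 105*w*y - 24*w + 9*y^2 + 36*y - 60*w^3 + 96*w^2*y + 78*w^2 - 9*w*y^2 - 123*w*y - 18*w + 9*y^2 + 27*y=-60*w^3 + 144*w^2 - 48*w + y^2*(18 - 9*w) + y*(96*w^2 - 228*w + 72)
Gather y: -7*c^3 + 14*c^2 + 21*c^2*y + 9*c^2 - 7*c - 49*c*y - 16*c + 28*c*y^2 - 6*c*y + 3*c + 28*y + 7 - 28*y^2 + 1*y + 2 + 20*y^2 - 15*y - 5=-7*c^3 + 23*c^2 - 20*c + y^2*(28*c - 8) + y*(21*c^2 - 55*c + 14) + 4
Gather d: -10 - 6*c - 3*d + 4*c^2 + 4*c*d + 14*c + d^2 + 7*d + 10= 4*c^2 + 8*c + d^2 + d*(4*c + 4)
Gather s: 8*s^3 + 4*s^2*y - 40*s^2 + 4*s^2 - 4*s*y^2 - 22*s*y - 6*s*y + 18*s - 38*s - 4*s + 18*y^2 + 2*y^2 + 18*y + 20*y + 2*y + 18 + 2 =8*s^3 + s^2*(4*y - 36) + s*(-4*y^2 - 28*y - 24) + 20*y^2 + 40*y + 20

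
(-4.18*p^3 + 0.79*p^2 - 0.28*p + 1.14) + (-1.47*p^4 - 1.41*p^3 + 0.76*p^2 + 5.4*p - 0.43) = -1.47*p^4 - 5.59*p^3 + 1.55*p^2 + 5.12*p + 0.71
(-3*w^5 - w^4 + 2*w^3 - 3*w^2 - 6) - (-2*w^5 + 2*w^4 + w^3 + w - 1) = -w^5 - 3*w^4 + w^3 - 3*w^2 - w - 5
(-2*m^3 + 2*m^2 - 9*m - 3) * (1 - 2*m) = 4*m^4 - 6*m^3 + 20*m^2 - 3*m - 3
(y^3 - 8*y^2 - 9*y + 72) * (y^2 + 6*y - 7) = y^5 - 2*y^4 - 64*y^3 + 74*y^2 + 495*y - 504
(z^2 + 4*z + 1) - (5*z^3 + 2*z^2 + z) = -5*z^3 - z^2 + 3*z + 1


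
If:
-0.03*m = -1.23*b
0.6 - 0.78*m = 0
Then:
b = 0.02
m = 0.77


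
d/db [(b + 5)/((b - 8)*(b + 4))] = (-b^2 - 10*b - 12)/(b^4 - 8*b^3 - 48*b^2 + 256*b + 1024)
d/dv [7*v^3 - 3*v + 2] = 21*v^2 - 3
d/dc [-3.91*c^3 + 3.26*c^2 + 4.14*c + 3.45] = -11.73*c^2 + 6.52*c + 4.14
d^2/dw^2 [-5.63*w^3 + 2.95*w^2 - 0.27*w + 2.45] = 5.9 - 33.78*w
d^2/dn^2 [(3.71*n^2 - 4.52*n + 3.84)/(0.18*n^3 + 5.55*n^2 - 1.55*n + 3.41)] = (0.240408*n^6 - 0.878688000000011*n^5 - 19.3893479999999*n^4 - 187.648422*n^3 + 315.272322*n^2 + 300.916008*n - 88.397058)/(0.005832*n^9 + 0.53946*n^8 + 16.48269*n^7 + 161.994627*n^6 - 121.494735*n^5 + 349.40286*n^4 - 173.451851*n^3 + 218.18544*n^2 - 54.070665*n + 39.651821)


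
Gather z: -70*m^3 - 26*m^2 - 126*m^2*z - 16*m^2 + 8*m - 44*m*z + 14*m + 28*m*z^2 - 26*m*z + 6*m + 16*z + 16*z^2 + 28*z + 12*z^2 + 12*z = -70*m^3 - 42*m^2 + 28*m + z^2*(28*m + 28) + z*(-126*m^2 - 70*m + 56)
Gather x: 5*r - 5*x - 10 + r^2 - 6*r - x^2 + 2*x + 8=r^2 - r - x^2 - 3*x - 2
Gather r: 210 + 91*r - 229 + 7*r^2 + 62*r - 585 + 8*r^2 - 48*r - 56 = 15*r^2 + 105*r - 660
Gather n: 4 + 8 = 12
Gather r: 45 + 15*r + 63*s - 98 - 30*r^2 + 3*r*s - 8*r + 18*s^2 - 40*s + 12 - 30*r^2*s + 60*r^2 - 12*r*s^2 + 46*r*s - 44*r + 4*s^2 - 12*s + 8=r^2*(30 - 30*s) + r*(-12*s^2 + 49*s - 37) + 22*s^2 + 11*s - 33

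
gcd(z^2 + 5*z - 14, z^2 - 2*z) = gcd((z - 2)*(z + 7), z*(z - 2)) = z - 2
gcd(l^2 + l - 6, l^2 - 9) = l + 3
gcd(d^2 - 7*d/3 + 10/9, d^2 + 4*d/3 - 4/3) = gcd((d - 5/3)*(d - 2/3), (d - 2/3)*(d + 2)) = d - 2/3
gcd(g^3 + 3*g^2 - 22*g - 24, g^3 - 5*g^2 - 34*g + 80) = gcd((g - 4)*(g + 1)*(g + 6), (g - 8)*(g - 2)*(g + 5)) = 1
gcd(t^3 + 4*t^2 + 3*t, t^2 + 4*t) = t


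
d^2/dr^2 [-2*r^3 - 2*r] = -12*r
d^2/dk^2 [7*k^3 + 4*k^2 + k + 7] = 42*k + 8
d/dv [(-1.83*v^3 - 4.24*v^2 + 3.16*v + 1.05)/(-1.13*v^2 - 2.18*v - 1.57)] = (2.0679*v^4 + 7.9788*v^3 + 21.4333*v^2 + 15.6866*v - 2.6722)/(1.2769*v^4 + 4.9268*v^3 + 8.3006*v^2 + 6.8452*v + 2.4649)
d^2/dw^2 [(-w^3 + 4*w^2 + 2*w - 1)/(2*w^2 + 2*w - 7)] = 2*(-26*w^3 + 198*w^2 - 75*w + 206)/(8*w^6 + 24*w^5 - 60*w^4 - 160*w^3 + 210*w^2 + 294*w - 343)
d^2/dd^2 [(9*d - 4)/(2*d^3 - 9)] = 24*d*(d^3*(27*d - 12) + (2 - 9*d)*(2*d^3 - 9))/(2*d^3 - 9)^3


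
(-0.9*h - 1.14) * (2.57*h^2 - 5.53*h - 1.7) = -2.313*h^3 + 2.0472*h^2 + 7.8342*h + 1.938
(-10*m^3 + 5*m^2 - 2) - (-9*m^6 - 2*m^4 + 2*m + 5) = 9*m^6 + 2*m^4 - 10*m^3 + 5*m^2 - 2*m - 7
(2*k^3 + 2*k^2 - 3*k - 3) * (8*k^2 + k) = 16*k^5 + 18*k^4 - 22*k^3 - 27*k^2 - 3*k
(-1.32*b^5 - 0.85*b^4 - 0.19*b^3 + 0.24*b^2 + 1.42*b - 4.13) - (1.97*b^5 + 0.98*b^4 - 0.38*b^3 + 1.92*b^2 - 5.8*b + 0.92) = -3.29*b^5 - 1.83*b^4 + 0.19*b^3 - 1.68*b^2 + 7.22*b - 5.05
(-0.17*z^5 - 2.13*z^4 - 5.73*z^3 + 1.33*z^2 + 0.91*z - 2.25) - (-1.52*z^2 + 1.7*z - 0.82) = -0.17*z^5 - 2.13*z^4 - 5.73*z^3 + 2.85*z^2 - 0.79*z - 1.43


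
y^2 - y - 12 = (y - 4)*(y + 3)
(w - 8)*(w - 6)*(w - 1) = w^3 - 15*w^2 + 62*w - 48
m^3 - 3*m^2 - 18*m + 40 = (m - 5)*(m - 2)*(m + 4)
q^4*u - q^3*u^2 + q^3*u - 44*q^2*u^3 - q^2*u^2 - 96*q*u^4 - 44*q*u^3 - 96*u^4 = (q - 8*u)*(q + 3*u)*(q + 4*u)*(q*u + u)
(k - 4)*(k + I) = k^2 - 4*k + I*k - 4*I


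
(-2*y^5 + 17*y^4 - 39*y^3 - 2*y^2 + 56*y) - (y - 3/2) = -2*y^5 + 17*y^4 - 39*y^3 - 2*y^2 + 55*y + 3/2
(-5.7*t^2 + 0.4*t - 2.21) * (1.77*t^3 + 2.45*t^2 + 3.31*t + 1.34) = -10.089*t^5 - 13.257*t^4 - 21.7987*t^3 - 11.7285*t^2 - 6.7791*t - 2.9614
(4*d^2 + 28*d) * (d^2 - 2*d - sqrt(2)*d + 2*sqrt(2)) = 4*d^4 - 4*sqrt(2)*d^3 + 20*d^3 - 56*d^2 - 20*sqrt(2)*d^2 + 56*sqrt(2)*d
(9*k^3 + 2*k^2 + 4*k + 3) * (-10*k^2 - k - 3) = -90*k^5 - 29*k^4 - 69*k^3 - 40*k^2 - 15*k - 9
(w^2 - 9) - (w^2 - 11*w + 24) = 11*w - 33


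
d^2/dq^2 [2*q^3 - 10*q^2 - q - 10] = 12*q - 20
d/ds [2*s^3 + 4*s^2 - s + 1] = 6*s^2 + 8*s - 1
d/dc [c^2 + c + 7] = 2*c + 1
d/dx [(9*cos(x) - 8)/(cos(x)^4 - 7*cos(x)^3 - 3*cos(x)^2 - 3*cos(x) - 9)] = 16*(27*cos(x)^4 - 158*cos(x)^3 + 141*cos(x)^2 + 48*cos(x) + 105)*sin(x)/(-4*sin(x)^4 - 4*sin(x)^2 + 33*cos(x) + 7*cos(3*x) + 44)^2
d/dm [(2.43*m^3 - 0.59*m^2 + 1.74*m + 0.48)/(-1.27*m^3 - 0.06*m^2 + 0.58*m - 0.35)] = (-1.77635683940025e-15*m^5 - 0.8951*m^4 + 7.2384*m^3 - 0.9605*m^2 + 0.4706*m - 0.8874)/(1.6129*m^6 + 0.1524*m^5 - 1.4696*m^4 + 0.8194*m^3 + 0.3784*m^2 - 0.406*m + 0.1225)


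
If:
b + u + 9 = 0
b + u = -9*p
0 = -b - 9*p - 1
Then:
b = -10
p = 1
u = 1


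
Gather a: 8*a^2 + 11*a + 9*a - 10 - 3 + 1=8*a^2 + 20*a - 12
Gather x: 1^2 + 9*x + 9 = 9*x + 10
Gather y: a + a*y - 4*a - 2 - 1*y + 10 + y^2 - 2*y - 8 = -3*a + y^2 + y*(a - 3)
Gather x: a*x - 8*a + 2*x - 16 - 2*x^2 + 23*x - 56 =-8*a - 2*x^2 + x*(a + 25) - 72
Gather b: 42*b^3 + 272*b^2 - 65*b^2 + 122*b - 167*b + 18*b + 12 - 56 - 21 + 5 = 42*b^3 + 207*b^2 - 27*b - 60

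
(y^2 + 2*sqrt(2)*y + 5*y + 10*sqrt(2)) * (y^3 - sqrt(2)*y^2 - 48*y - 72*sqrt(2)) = y^5 + sqrt(2)*y^4 + 5*y^4 - 52*y^3 + 5*sqrt(2)*y^3 - 260*y^2 - 168*sqrt(2)*y^2 - 840*sqrt(2)*y - 288*y - 1440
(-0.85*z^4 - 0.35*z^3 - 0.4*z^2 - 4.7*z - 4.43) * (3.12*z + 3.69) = -2.652*z^5 - 4.2285*z^4 - 2.5395*z^3 - 16.14*z^2 - 31.1646*z - 16.3467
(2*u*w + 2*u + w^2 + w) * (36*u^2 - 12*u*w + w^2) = 72*u^3*w + 72*u^3 + 12*u^2*w^2 + 12*u^2*w - 10*u*w^3 - 10*u*w^2 + w^4 + w^3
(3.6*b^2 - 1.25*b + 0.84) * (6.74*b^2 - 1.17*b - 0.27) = 24.264*b^4 - 12.637*b^3 + 6.1521*b^2 - 0.6453*b - 0.2268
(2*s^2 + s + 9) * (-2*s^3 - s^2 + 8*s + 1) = -4*s^5 - 4*s^4 - 3*s^3 + s^2 + 73*s + 9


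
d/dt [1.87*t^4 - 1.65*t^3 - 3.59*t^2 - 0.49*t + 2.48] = 7.48*t^3 - 4.95*t^2 - 7.18*t - 0.49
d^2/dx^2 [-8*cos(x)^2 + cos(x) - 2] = -cos(x) + 16*cos(2*x)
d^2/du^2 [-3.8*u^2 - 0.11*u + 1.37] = -7.60000000000000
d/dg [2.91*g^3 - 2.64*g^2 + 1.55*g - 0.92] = 8.73*g^2 - 5.28*g + 1.55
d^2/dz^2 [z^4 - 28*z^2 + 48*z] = 12*z^2 - 56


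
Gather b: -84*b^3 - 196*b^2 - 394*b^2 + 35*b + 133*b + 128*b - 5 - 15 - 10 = -84*b^3 - 590*b^2 + 296*b - 30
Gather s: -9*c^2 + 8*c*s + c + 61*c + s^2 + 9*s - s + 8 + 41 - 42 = -9*c^2 + 62*c + s^2 + s*(8*c + 8) + 7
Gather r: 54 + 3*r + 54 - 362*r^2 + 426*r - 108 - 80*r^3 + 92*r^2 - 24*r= -80*r^3 - 270*r^2 + 405*r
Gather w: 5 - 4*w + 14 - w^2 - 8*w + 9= -w^2 - 12*w + 28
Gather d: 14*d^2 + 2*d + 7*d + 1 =14*d^2 + 9*d + 1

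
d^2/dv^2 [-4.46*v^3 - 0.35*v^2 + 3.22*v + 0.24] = -26.76*v - 0.7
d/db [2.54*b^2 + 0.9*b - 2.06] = 5.08*b + 0.9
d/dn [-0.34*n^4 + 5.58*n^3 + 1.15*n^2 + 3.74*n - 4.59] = -1.36*n^3 + 16.74*n^2 + 2.3*n + 3.74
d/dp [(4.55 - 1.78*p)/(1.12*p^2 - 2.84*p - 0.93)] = (1.9936*p^2 - 10.192*p + 14.5774)/(1.2544*p^4 - 6.3616*p^3 + 5.9824*p^2 + 5.2824*p + 0.8649)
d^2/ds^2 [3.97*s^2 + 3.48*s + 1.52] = 7.94000000000000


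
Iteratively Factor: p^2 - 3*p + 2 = (p - 2)*(p - 1)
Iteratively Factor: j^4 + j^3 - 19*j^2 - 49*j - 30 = (j + 3)*(j^3 - 2*j^2 - 13*j - 10) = (j + 1)*(j + 3)*(j^2 - 3*j - 10) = (j + 1)*(j + 2)*(j + 3)*(j - 5)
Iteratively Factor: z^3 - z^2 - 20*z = (z)*(z^2 - z - 20) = z*(z + 4)*(z - 5)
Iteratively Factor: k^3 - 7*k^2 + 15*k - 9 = (k - 3)*(k^2 - 4*k + 3) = (k - 3)^2*(k - 1)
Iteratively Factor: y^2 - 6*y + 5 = (y - 5)*(y - 1)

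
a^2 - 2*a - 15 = (a - 5)*(a + 3)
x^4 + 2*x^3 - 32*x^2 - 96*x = x*(x - 6)*(x + 4)^2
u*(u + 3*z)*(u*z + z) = u^3*z + 3*u^2*z^2 + u^2*z + 3*u*z^2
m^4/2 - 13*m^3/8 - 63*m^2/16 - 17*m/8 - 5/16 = (m/2 + 1/4)*(m - 5)*(m + 1/4)*(m + 1)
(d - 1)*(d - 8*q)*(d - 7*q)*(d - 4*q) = d^4 - 19*d^3*q - d^3 + 116*d^2*q^2 + 19*d^2*q - 224*d*q^3 - 116*d*q^2 + 224*q^3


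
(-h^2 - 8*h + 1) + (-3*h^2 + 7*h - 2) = -4*h^2 - h - 1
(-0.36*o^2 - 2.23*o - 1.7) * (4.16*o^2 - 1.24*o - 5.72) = -1.4976*o^4 - 8.8304*o^3 - 2.2476*o^2 + 14.8636*o + 9.724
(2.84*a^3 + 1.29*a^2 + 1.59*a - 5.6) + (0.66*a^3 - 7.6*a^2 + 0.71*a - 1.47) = 3.5*a^3 - 6.31*a^2 + 2.3*a - 7.07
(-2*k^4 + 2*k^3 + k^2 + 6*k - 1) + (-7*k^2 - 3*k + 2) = -2*k^4 + 2*k^3 - 6*k^2 + 3*k + 1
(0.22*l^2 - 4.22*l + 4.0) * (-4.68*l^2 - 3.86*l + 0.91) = -1.0296*l^4 + 18.9004*l^3 - 2.2306*l^2 - 19.2802*l + 3.64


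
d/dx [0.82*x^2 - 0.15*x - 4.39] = 1.64*x - 0.15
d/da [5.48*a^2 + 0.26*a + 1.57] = 10.96*a + 0.26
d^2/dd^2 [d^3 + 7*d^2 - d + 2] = 6*d + 14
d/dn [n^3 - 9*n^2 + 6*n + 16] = 3*n^2 - 18*n + 6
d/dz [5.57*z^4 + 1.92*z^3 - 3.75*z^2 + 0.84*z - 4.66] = 22.28*z^3 + 5.76*z^2 - 7.5*z + 0.84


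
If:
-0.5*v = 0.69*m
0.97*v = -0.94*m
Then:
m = 0.00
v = 0.00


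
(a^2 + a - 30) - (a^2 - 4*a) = 5*a - 30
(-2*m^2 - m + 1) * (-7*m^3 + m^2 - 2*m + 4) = 14*m^5 + 5*m^4 - 4*m^3 - 5*m^2 - 6*m + 4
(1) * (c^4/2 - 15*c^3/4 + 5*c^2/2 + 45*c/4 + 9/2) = c^4/2 - 15*c^3/4 + 5*c^2/2 + 45*c/4 + 9/2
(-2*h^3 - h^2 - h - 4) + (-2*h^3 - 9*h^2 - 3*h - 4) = -4*h^3 - 10*h^2 - 4*h - 8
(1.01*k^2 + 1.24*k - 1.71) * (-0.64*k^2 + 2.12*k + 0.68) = -0.6464*k^4 + 1.3476*k^3 + 4.41*k^2 - 2.782*k - 1.1628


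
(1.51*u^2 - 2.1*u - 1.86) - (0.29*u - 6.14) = 1.51*u^2 - 2.39*u + 4.28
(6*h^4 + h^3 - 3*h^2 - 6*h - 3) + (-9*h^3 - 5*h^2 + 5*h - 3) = 6*h^4 - 8*h^3 - 8*h^2 - h - 6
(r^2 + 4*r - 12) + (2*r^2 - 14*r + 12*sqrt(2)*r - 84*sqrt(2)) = 3*r^2 - 10*r + 12*sqrt(2)*r - 84*sqrt(2) - 12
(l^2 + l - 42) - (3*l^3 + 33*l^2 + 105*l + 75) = -3*l^3 - 32*l^2 - 104*l - 117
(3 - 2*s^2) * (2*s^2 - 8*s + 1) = -4*s^4 + 16*s^3 + 4*s^2 - 24*s + 3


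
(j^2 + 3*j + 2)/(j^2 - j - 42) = (j^2 + 3*j + 2)/(j^2 - j - 42)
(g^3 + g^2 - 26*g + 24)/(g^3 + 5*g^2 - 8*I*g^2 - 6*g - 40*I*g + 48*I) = (g - 4)/(g - 8*I)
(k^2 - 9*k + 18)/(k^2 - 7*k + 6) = (k - 3)/(k - 1)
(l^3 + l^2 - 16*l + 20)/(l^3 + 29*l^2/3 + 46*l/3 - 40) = 3*(l^2 - 4*l + 4)/(3*l^2 + 14*l - 24)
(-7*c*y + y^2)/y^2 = (-7*c + y)/y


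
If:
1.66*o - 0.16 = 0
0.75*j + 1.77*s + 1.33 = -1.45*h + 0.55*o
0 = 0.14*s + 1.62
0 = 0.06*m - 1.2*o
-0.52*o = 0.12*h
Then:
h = -0.42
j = 26.41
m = 1.93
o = 0.10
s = -11.57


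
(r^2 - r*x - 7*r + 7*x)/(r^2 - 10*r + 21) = (r - x)/(r - 3)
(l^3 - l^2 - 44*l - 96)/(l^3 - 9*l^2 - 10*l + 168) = (l^2 - 5*l - 24)/(l^2 - 13*l + 42)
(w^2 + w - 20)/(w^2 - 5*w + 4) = (w + 5)/(w - 1)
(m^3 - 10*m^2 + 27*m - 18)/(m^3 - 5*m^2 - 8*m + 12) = (m - 3)/(m + 2)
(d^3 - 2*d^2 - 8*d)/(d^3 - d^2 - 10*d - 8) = d/(d + 1)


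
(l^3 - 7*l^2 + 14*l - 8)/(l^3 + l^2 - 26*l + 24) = (l - 2)/(l + 6)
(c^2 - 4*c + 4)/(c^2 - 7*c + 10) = (c - 2)/(c - 5)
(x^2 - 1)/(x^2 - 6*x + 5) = (x + 1)/(x - 5)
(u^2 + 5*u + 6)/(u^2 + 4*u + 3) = (u + 2)/(u + 1)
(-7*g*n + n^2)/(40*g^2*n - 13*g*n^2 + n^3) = (-7*g + n)/(40*g^2 - 13*g*n + n^2)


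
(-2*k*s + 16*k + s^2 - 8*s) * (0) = 0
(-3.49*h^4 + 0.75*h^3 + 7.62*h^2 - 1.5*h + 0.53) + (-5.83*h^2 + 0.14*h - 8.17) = -3.49*h^4 + 0.75*h^3 + 1.79*h^2 - 1.36*h - 7.64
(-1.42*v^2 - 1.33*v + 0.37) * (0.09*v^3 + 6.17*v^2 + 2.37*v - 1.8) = -0.1278*v^5 - 8.8811*v^4 - 11.5382*v^3 + 1.6868*v^2 + 3.2709*v - 0.666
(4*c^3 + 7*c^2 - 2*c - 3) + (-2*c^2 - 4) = 4*c^3 + 5*c^2 - 2*c - 7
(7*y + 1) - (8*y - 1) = 2 - y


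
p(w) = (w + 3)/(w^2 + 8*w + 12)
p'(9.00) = -0.00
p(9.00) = 0.07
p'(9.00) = -0.00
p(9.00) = 0.07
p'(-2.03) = -277.83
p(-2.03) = -8.14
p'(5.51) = -0.01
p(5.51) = 0.10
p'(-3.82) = -0.23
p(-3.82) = 0.21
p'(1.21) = -0.04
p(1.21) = 0.18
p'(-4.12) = -0.27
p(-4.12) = 0.28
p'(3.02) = -0.02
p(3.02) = 0.13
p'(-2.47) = -1.19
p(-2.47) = -0.32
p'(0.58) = -0.05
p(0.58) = 0.21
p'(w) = (-2*w - 8)*(w + 3)/(w^2 + 8*w + 12)^2 + 1/(w^2 + 8*w + 12)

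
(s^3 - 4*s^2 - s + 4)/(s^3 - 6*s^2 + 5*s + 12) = (s - 1)/(s - 3)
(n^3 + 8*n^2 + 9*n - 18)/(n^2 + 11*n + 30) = (n^2 + 2*n - 3)/(n + 5)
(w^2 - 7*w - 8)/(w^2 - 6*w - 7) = (w - 8)/(w - 7)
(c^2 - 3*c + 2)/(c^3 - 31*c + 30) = (c - 2)/(c^2 + c - 30)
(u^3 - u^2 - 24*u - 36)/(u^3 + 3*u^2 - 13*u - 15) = (u^3 - u^2 - 24*u - 36)/(u^3 + 3*u^2 - 13*u - 15)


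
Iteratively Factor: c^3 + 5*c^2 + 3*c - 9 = (c + 3)*(c^2 + 2*c - 3) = (c - 1)*(c + 3)*(c + 3)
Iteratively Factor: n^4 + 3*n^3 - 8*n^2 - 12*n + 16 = (n - 2)*(n^3 + 5*n^2 + 2*n - 8) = (n - 2)*(n + 4)*(n^2 + n - 2) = (n - 2)*(n + 2)*(n + 4)*(n - 1)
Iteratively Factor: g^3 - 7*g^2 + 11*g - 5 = (g - 5)*(g^2 - 2*g + 1) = (g - 5)*(g - 1)*(g - 1)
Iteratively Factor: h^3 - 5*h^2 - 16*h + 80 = (h - 5)*(h^2 - 16) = (h - 5)*(h + 4)*(h - 4)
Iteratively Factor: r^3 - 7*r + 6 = (r - 2)*(r^2 + 2*r - 3) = (r - 2)*(r - 1)*(r + 3)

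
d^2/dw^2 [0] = 0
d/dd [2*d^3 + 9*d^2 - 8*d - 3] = 6*d^2 + 18*d - 8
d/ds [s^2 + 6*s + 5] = 2*s + 6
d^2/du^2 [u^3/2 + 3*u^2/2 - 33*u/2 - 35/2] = 3*u + 3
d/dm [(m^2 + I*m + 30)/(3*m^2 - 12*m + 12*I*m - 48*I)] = (m^2*(-4 + 3*I) + m*(-60 - 32*I) + 136 - 120*I)/(3*m^4 + m^3*(-24 + 24*I) - 192*I*m^2 + m*(384 + 384*I) - 768)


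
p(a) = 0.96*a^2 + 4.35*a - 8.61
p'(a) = 1.92*a + 4.35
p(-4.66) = -8.03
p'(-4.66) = -4.60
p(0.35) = -6.97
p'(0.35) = 5.02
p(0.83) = -4.34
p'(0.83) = 5.94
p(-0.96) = -11.90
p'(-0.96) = 2.51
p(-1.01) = -12.02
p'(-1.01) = 2.41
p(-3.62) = -11.78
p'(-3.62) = -2.60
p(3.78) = 21.55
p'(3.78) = 11.61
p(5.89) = 50.32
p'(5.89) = 15.66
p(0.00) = -8.61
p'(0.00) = 4.35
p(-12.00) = 77.43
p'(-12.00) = -18.69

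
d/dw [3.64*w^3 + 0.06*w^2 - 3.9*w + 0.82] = 10.92*w^2 + 0.12*w - 3.9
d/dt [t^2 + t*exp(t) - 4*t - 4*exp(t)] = t*exp(t) + 2*t - 3*exp(t) - 4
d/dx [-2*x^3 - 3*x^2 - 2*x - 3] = -6*x^2 - 6*x - 2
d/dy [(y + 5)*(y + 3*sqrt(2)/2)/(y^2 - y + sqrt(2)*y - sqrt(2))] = (-12*y^2 - sqrt(2)*y^2 - 34*sqrt(2)*y - 36 + 5*sqrt(2))/(2*(y^4 - 2*y^3 + 2*sqrt(2)*y^3 - 4*sqrt(2)*y^2 + 3*y^2 - 4*y + 2*sqrt(2)*y + 2))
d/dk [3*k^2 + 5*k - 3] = 6*k + 5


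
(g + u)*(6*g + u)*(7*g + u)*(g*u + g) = 42*g^4*u + 42*g^4 + 55*g^3*u^2 + 55*g^3*u + 14*g^2*u^3 + 14*g^2*u^2 + g*u^4 + g*u^3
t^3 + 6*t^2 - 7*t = t*(t - 1)*(t + 7)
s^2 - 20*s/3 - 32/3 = (s - 8)*(s + 4/3)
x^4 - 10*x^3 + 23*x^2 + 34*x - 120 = (x - 5)*(x - 4)*(x - 3)*(x + 2)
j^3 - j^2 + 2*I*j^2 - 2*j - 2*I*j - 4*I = (j - 2)*(j + 1)*(j + 2*I)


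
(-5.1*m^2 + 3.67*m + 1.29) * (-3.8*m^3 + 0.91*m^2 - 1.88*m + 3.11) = 19.38*m^5 - 18.587*m^4 + 8.0257*m^3 - 21.5867*m^2 + 8.9885*m + 4.0119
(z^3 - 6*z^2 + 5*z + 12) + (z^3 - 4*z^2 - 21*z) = 2*z^3 - 10*z^2 - 16*z + 12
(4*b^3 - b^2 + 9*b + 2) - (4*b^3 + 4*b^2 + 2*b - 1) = -5*b^2 + 7*b + 3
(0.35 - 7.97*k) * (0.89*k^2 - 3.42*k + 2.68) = -7.0933*k^3 + 27.5689*k^2 - 22.5566*k + 0.938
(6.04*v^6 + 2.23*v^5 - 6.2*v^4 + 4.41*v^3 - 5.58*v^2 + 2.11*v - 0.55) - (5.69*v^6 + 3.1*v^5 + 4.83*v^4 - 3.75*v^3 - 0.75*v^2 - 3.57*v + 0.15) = 0.35*v^6 - 0.87*v^5 - 11.03*v^4 + 8.16*v^3 - 4.83*v^2 + 5.68*v - 0.7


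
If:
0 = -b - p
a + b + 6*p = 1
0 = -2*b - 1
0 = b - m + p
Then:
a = -3/2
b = -1/2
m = 0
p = 1/2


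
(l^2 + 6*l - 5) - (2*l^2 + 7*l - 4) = -l^2 - l - 1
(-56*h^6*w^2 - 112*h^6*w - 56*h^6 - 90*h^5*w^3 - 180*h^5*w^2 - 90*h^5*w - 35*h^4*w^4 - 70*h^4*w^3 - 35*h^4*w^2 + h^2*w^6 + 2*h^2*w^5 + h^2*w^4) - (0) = -56*h^6*w^2 - 112*h^6*w - 56*h^6 - 90*h^5*w^3 - 180*h^5*w^2 - 90*h^5*w - 35*h^4*w^4 - 70*h^4*w^3 - 35*h^4*w^2 + h^2*w^6 + 2*h^2*w^5 + h^2*w^4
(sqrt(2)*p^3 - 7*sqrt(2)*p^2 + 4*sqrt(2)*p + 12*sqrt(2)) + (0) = sqrt(2)*p^3 - 7*sqrt(2)*p^2 + 4*sqrt(2)*p + 12*sqrt(2)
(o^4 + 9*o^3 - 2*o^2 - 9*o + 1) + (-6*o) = o^4 + 9*o^3 - 2*o^2 - 15*o + 1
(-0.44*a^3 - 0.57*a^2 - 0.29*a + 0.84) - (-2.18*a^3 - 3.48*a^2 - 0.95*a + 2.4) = 1.74*a^3 + 2.91*a^2 + 0.66*a - 1.56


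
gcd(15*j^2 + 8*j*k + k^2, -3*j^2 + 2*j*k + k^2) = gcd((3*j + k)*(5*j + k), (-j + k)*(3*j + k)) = 3*j + k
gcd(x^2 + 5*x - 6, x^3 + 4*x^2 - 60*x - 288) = x + 6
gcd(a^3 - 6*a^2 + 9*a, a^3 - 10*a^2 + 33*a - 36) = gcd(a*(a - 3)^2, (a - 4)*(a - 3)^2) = a^2 - 6*a + 9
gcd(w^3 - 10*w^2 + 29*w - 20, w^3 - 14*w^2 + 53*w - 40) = w^2 - 6*w + 5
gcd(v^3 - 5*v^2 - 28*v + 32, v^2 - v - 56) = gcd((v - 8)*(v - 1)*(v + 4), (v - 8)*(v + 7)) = v - 8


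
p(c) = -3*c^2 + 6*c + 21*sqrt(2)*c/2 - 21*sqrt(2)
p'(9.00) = -33.15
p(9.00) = -85.06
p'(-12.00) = 92.85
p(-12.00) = -711.89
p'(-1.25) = 28.35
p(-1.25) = -60.45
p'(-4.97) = 50.67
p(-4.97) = -207.42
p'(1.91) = 9.39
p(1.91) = -0.82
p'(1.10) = 14.25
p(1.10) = -10.39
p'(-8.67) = 72.87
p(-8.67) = -435.97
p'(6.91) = -20.61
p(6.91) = -28.87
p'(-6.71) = 61.11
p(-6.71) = -304.67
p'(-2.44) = 35.49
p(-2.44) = -98.43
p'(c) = -6*c + 6 + 21*sqrt(2)/2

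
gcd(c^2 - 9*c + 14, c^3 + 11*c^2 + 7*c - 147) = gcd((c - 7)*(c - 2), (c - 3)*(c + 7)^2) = 1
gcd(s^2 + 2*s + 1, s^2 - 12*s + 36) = 1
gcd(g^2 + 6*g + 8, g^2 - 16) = g + 4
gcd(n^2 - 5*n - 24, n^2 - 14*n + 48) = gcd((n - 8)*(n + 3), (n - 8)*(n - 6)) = n - 8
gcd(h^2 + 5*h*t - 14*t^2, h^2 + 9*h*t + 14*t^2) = h + 7*t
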